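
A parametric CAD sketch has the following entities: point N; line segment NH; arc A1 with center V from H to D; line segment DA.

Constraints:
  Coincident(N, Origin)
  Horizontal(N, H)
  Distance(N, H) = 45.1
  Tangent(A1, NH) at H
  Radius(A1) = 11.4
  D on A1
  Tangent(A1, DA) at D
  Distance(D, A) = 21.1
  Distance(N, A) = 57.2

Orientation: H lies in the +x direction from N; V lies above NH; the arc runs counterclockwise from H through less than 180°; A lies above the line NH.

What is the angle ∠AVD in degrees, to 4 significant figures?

61.62°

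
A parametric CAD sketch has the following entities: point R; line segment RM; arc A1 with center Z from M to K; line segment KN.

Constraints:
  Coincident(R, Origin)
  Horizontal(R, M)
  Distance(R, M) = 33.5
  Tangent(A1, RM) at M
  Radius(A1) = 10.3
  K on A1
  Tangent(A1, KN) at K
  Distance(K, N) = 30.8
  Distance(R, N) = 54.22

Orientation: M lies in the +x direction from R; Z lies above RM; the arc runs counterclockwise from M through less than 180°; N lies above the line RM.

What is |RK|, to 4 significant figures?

45.34

R is at the origin; R and M share the same y with |RM| = 33.5 and M on the +x side, so M = (33.50, 0.000). Since A1 is tangent to RM there, ZM ⟂ RM, so Z = M + (0, 10.3) = (33.50, 10.30). Since ZK ⟂ KN (tangency), |ZN| = √(10.3² + 30.8²) = 32.48 regardless of where K sits on A1. So N lies on both circle(R, 54.22) and circle(Z, 32.48); the above-RM intersection is N = (33.32, 42.78). K is the foot of the tangent from N: K = (43.25, 13.62).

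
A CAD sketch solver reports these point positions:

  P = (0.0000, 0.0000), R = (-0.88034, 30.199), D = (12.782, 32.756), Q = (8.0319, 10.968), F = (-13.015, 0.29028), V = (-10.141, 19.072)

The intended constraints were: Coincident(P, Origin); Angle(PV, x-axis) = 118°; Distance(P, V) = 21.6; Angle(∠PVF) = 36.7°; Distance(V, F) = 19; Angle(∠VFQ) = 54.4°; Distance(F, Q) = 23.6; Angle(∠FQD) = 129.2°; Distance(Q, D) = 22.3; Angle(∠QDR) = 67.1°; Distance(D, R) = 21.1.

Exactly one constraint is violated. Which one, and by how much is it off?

Distance(D, R) = 21.1 — off by 7.20.

P = (0.00, 0.00) ✓; PV at 118.0° ✓; |PV| = 21.60 ✓; ∠PVF = 36.70° ✓; |VF| = 19.00 ✓; ∠VFQ = 54.40° ✓; |FQ| = 23.60 ✓; ∠FQD = 129.2° ✓; |QD| = 22.30 ✓; ∠QDR = 67.10° ✓; |DR| = 13.90 ✗.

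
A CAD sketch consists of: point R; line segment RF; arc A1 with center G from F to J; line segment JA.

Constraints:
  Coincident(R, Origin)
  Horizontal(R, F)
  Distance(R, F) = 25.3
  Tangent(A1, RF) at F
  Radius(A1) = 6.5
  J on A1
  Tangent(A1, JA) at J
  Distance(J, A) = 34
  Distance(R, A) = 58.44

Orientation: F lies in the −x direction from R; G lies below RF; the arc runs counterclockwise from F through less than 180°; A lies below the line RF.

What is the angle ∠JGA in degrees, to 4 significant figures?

79.18°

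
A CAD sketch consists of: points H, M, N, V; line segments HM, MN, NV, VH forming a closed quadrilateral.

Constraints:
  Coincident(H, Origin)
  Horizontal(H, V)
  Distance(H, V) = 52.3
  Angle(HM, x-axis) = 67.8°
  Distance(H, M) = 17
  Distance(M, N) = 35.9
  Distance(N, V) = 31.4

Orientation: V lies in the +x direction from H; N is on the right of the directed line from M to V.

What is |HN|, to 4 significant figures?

29.02

Checks: |MN| = 35.90 ✓; |NV| = 31.40 ✓.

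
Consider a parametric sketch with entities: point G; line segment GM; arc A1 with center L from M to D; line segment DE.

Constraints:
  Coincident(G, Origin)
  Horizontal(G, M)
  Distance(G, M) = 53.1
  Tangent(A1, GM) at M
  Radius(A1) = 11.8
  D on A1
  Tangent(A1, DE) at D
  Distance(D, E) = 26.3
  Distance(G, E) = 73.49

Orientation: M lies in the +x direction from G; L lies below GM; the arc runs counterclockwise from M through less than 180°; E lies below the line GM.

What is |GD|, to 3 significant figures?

48.6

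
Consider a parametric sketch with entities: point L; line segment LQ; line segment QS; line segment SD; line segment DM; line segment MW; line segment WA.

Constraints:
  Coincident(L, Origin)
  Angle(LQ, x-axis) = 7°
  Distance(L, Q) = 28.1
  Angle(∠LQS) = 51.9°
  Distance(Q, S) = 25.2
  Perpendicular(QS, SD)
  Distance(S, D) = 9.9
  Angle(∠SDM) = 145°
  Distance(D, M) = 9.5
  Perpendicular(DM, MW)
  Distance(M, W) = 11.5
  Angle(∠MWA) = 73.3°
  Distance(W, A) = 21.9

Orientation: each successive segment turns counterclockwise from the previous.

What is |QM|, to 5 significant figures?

26.510

L is at the origin; LQ runs at 7.0° with length 28.1, so Q = (27.891, 3.4245). ∠LQS = 51.9° gives QS at 135.10° from the x-axis; with |QS| = 25.2, S = (10.040, 21.212). QS is perpendicular to SD, so SD runs at -134.90°; with |SD| = 9.9, D = (3.0523, 14.200). ∠SDM = 145.0° gives DM at -99.900° from the x-axis; with |DM| = 9.5, M = (1.4189, 4.8414). Then |QM| = |M − Q| = 26.510.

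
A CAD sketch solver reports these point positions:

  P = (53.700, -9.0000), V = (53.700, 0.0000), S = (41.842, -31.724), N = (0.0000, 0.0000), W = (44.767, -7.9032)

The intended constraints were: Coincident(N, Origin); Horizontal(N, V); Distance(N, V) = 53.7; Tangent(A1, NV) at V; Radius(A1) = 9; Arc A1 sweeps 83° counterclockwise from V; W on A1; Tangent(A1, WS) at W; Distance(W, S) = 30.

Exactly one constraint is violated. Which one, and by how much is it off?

Distance(W, S) = 30 — off by 6.00.

N = (0.00, 0.00) ✓; N.y = 0.00, V.y = 0.00 ✓; |NV| = 53.70 ✓; ∠(PV, VN) = 90.00° ✓; |PV| = 9.000 ✓; bearing(P→W) − bearing(P→V) = 83.00° ✓; |PW| = 9.000 ✓; ∠(PW, WS) = 90.00° ✓; |WS| = 24.00 ✗.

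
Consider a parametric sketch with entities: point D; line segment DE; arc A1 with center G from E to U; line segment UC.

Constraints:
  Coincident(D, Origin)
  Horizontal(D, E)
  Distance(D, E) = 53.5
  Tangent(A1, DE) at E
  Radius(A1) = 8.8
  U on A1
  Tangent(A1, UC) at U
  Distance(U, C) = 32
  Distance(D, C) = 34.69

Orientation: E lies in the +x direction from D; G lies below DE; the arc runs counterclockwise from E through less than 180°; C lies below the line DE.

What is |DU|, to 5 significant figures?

47.453

D is at the origin; DE is horizontal with |DE| = 53.5 and E on the +x side, so E = (53.500, 0.0000). Since A1 is tangent to DE there, GE ⟂ DE, so G = E + (0, -8.8) = (53.500, -8.8000). Since GU ⟂ UC (tangency), |GC| = √(8.8² + 32.0²) = 33.188 regardless of where U sits on A1. So C lies on both circle(D, 34.69) and circle(G, 33.188); the below-DE intersection is C = (24.365, -24.693). U is the foot of the tangent from C: U = (47.388, -2.4686).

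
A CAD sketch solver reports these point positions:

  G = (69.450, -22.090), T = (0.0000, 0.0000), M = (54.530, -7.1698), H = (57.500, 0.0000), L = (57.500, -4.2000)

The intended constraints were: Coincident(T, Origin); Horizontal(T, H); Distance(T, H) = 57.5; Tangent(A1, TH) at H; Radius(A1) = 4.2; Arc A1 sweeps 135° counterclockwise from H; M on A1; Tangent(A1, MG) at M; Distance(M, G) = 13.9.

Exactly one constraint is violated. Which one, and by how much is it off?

Distance(M, G) = 13.9 — off by 7.20.

T = (0.00, 0.00) ✓; T.y = 0.00, H.y = 0.00 ✓; |TH| = 57.50 ✓; ∠(LH, HT) = 90.00° ✓; |LH| = 4.200 ✓; bearing(L→M) − bearing(L→H) = 135.0° ✓; |LM| = 4.200 ✓; ∠(LM, MG) = 90.00° ✓; |MG| = 21.10 ✗.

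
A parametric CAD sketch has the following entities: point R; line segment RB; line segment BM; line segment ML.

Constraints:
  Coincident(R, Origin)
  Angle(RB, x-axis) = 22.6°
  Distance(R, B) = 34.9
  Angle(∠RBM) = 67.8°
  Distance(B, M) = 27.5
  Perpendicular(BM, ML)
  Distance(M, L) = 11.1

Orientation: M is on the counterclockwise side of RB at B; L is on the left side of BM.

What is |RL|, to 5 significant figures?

25.590

R is at the origin; RB runs at 22.6° with length 34.9, so B = 34.9·(cos 22.6°, sin 22.6°) = (32.220, 13.412). ∠RBM = 67.8°, so BM runs at 22.6° + (180° − 67.8°) = 134.80° from the x-axis; with |BM| = 27.5, M = B + 27.5·(cos 134.80°, sin 134.80°) = (12.843, 32.925). BM is perpendicular to ML; with |ML| = 11.1 on the left of BM, L = M + 11.1·(-0.70957, -0.70463) = (4.9664, 25.104). Then |RL| = |L − R| = 25.590.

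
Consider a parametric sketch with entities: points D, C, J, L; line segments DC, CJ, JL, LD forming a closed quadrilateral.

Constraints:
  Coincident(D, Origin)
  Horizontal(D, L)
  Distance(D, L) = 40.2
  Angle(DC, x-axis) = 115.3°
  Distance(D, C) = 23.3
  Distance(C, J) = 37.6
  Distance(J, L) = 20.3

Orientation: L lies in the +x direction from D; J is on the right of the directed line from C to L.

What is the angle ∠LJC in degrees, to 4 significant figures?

138.0°

Checks: |CJ| = 37.60 ✓; |JL| = 20.30 ✓.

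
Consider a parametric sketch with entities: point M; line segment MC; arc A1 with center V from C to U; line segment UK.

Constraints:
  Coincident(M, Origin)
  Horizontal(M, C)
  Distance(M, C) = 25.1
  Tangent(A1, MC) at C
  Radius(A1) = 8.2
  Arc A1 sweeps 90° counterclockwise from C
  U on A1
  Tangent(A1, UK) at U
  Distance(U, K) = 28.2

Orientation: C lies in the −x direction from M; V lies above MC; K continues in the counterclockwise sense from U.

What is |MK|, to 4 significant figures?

40.13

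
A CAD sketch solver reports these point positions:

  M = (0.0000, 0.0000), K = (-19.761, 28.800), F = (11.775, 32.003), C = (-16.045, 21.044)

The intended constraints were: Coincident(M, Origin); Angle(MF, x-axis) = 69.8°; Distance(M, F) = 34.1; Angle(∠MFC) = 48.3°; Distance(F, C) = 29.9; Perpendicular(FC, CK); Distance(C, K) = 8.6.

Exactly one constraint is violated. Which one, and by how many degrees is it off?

Perpendicular(FC, CK) — off by 4.10°.

M = (0.00, 0.00) ✓; MF at 69.80° ✓; |MF| = 34.10 ✓; ∠MFC = 48.30° ✓; |FC| = 29.90 ✓; ∠(FC, CK) = 85.90° ✗; |CK| = 8.600 ✓.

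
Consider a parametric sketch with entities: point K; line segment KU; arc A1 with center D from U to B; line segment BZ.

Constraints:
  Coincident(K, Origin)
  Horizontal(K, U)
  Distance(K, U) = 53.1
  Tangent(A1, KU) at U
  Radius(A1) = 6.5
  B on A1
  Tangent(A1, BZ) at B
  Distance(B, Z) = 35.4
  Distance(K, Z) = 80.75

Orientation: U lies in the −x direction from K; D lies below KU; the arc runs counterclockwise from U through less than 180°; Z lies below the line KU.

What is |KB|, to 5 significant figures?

59.340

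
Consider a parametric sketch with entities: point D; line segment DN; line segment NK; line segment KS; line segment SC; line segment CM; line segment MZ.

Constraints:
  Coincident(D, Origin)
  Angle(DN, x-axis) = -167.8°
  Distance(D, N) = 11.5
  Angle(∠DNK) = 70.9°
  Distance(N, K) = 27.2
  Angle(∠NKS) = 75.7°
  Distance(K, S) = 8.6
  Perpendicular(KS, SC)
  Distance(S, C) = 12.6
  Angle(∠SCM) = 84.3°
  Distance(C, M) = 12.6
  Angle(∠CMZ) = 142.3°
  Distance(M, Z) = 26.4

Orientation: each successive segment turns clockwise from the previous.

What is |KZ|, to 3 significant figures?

24.1

D is at the origin; DN runs at -167.8° with length 11.5, so N = (-11.2, -2.43). ∠DNK = 70.9° gives NK at 83.1° from the x-axis; with |NK| = 27.2, K = (-7.97, 24.6). ∠NKS = 75.7° gives KS at -21.2° from the x-axis; with |KS| = 8.6, S = (0.0454, 21.5). KS is perpendicular to SC, so SC runs at -111°; with |SC| = 12.6, C = (-4.51, 9.72). ∠SCM = 84.3° gives CM at 153° from the x-axis; with |CM| = 12.6, M = (-15.7, 15.4). ∠CMZ = 142.3° gives MZ at 115° from the x-axis; with |MZ| = 26.4, Z = (-27.1, 39.3). Then |KZ| = |Z − K| = 24.1.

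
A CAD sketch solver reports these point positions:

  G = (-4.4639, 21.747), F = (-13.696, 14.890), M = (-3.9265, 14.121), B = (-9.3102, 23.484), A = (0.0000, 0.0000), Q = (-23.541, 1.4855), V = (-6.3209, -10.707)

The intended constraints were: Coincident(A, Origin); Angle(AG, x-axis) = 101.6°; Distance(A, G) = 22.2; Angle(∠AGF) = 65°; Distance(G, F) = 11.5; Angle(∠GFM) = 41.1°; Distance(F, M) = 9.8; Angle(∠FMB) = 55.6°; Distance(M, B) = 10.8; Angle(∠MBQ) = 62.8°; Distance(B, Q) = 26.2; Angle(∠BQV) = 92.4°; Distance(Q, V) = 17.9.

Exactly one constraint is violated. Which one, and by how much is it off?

Distance(Q, V) = 17.9 — off by 3.20.

A = (0.00, 0.00) ✓; AG at 101.6° ✓; |AG| = 22.20 ✓; ∠AGF = 65.00° ✓; |GF| = 11.50 ✓; ∠GFM = 41.10° ✓; |FM| = 9.800 ✓; ∠FMB = 55.60° ✓; |MB| = 10.80 ✓; ∠MBQ = 62.80° ✓; |BQ| = 26.20 ✓; ∠BQV = 92.40° ✓; |QV| = 21.10 ✗.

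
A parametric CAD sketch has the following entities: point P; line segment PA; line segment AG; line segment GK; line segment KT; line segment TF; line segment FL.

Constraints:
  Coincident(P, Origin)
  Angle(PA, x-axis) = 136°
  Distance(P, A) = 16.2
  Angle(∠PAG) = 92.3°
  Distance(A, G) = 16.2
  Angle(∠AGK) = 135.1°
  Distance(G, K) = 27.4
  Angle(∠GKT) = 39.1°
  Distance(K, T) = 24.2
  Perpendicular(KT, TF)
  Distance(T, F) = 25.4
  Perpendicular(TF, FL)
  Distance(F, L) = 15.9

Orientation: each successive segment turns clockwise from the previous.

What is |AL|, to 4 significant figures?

30.67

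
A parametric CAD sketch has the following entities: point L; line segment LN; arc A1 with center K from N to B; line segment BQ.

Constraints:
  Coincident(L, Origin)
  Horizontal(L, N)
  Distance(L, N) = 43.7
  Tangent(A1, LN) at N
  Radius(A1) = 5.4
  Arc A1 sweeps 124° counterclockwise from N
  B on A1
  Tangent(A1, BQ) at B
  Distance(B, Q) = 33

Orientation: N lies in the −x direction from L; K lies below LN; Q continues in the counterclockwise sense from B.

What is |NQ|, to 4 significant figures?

38.41

On A1, N sits at bearing 90° from K; a 124° counterclockwise sweep puts B at bearing 214°, so B = K + 5.4·(cos 214°, sin 214°) = (-48.18, -8.420). Tangency of A1 to BQ means the radius KB is perpendicular to BQ, so BQ runs along (−sin 214°, cos 214°); with |BQ| = 33.0, Q = (-29.72, -35.78). Then |NQ| = |Q − N| = 38.41.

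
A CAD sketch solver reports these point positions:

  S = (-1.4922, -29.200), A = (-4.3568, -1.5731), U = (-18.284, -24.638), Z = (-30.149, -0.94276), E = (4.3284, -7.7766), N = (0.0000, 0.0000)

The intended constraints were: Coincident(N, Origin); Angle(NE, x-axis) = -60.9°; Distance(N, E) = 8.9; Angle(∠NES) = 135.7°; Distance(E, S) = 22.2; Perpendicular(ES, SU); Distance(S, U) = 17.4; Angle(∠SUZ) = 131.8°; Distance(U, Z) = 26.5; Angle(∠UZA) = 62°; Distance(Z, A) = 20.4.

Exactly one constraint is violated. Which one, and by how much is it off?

Distance(Z, A) = 20.4 — off by 5.40.

N = (0.00, 0.00) ✓; NE at -60.90° ✓; |NE| = 8.900 ✓; ∠NES = 135.7° ✓; |ES| = 22.20 ✓; ∠(ES, SU) = 90.00° ✓; |SU| = 17.40 ✓; ∠SUZ = 131.8° ✓; |UZ| = 26.50 ✓; ∠UZA = 62.00° ✓; |ZA| = 25.80 ✗.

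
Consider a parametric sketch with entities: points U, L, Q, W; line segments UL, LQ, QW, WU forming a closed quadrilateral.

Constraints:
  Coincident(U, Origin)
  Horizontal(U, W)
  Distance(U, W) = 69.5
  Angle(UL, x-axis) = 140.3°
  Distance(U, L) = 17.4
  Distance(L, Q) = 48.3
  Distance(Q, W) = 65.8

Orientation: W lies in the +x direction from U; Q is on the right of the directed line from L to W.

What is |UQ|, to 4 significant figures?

32.46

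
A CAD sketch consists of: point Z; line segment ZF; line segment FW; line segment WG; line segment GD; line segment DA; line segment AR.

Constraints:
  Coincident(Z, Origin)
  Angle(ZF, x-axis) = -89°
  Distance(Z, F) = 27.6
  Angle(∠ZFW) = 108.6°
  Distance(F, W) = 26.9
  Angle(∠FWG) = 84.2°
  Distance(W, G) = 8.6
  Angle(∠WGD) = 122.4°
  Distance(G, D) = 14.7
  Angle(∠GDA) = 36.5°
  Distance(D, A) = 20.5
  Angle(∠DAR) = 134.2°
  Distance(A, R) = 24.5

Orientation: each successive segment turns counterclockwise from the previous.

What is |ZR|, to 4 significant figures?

65.52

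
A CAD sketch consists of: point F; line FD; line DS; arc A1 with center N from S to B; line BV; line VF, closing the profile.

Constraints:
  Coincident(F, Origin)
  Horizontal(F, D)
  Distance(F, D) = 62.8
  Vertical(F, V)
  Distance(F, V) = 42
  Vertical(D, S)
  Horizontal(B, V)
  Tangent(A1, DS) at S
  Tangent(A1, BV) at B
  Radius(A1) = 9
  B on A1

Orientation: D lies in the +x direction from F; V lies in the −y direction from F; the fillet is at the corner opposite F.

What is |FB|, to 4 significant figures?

68.25

The virtual corner opposite F is at (62.80, -42.00). Tangency of A1 to DS means the radius NS is perpendicular to DS and tangency of A1 to BV means the radius NB is perpendicular to BV, with radius 9.0, so the center N sits 9.0 in from both sides at N = (53.80, -33.00). That places the tangent points at S = (62.80, -33.00) on DS and B = (53.80, -42.00) on BV. Then |FB| = |B − F| = 68.25.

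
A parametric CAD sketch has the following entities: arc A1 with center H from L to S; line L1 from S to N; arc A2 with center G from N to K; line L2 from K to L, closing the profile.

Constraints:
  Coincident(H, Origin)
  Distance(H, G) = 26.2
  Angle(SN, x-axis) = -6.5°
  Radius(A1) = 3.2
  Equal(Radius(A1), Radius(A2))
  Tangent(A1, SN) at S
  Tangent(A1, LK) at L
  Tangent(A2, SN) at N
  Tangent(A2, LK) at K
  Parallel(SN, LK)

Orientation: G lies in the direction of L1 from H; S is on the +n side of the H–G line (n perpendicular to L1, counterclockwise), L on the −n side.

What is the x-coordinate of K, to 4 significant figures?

25.67

Tangency of A1 to both parallel lines with radius 3.2 puts S and L at H ± 3.2·n: S = (0.3623, 3.179), L = (-0.3623, -3.179). Equal radii place N and K the same way about G: N = G + 3.2·n = (26.39, 0.2135), K = G − 3.2·n = (25.67, -6.145). So K.x = 25.67.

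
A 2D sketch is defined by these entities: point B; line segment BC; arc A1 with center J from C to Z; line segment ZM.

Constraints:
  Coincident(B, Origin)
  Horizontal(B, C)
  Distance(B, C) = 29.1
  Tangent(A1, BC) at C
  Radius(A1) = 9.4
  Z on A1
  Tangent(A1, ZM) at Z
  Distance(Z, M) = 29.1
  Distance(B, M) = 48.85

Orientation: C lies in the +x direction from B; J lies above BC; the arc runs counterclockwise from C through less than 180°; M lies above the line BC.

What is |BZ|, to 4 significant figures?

39.98

Checks: |JZ| = 9.400 ✓; ∠(JZ, ZM) = 90.00° ✓; |ZM| = 29.10 ✓; |BM| = 48.85 ✓.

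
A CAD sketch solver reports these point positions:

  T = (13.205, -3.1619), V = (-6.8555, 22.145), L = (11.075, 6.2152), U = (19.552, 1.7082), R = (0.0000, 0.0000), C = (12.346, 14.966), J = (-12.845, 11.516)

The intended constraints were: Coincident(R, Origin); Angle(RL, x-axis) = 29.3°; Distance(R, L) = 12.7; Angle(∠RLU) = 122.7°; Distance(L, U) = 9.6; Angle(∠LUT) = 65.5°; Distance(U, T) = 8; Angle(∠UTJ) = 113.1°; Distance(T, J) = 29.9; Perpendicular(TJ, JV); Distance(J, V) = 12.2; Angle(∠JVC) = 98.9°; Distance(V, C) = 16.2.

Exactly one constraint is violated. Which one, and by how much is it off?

Distance(V, C) = 16.2 — off by 4.30.

R = (0.00, 0.00) ✓; RL at 29.30° ✓; |RL| = 12.70 ✓; ∠RLU = 122.7° ✓; |LU| = 9.601 ✓; ∠LUT = 65.50° ✓; |UT| = 8.000 ✓; ∠UTJ = 113.1° ✓; |TJ| = 29.90 ✓; ∠(TJ, JV) = 90.00° ✓; |JV| = 12.20 ✓; ∠JVC = 98.90° ✓; |VC| = 20.50 ✗.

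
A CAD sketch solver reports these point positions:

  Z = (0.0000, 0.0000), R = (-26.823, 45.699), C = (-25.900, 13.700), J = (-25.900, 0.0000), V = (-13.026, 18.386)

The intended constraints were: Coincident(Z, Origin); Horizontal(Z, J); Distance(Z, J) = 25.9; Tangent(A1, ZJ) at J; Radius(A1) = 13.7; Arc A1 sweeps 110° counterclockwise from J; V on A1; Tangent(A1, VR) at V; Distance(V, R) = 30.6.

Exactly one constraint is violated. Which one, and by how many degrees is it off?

Tangent(A1, VR) at V — off by 6.80°.

Z = (0.00, 0.00) ✓; Z.y = 0.00, J.y = 0.00 ✓; |ZJ| = 25.90 ✓; ∠(CJ, JZ) = 90.00° ✓; |CJ| = 13.70 ✓; bearing(C→V) − bearing(C→J) = 110.0° ✓; |CV| = 13.70 ✓; ∠(CV, VR) = 83.20° ✗; |VR| = 30.60 ✓.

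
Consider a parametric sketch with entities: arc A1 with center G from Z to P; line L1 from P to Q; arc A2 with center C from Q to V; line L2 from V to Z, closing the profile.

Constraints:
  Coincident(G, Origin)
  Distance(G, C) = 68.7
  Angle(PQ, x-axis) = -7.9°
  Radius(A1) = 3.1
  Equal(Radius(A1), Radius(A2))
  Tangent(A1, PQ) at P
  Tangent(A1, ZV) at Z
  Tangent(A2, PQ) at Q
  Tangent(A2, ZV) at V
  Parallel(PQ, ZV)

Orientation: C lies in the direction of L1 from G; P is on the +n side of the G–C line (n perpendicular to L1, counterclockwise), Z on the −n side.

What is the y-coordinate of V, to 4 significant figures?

-12.51

The slot axis is L1's direction at -7.9°, so u = (cos -7.9°, sin -7.9°) = (0.9905, -0.1374) and n = (−sin -7.9°, cos -7.9°) = (0.1374, 0.9905). G is at the origin and C lies 68.7 along u from G, so C = 68.7·u = (68.05, -9.442). Tangency of A1 to both parallel lines with radius 3.1 puts P and Z at G ± 3.1·n: P = (0.4261, 3.071), Z = (-0.4261, -3.071). Equal radii place Q and V the same way about C: Q = C + 3.1·n = (68.47, -6.372), V = C − 3.1·n = (67.62, -12.51). So V.y = -12.51.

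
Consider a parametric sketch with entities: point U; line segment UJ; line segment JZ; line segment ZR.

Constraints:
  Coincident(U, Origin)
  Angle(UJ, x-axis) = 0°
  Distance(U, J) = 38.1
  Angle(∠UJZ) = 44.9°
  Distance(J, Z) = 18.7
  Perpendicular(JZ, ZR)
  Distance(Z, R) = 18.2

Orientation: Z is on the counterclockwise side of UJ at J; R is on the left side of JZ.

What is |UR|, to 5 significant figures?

12.011

∠UJZ = 44.9°, so JZ runs at 0.0° + (180° − 44.9°) = 135.10° from the x-axis; with |JZ| = 18.7, Z = J + 18.7·(cos 135.10°, sin 135.10°) = (24.854, 13.200). The perpendicularity gives ZR at right angles to JZ; with |ZR| = 18.2 on the left of JZ, R = Z + 18.2·(-0.70587, -0.70834) = (12.007, 0.30801). Then |UR| = |R − U| = 12.011.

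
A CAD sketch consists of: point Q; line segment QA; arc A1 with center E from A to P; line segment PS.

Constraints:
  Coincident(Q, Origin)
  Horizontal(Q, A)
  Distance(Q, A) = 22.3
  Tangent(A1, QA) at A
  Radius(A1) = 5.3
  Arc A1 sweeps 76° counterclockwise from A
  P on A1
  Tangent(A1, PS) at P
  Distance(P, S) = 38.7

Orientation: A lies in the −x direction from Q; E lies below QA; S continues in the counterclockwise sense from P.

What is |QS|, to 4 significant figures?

55.52

Q is at the origin; QA is horizontal with |QA| = 22.3 and A on the −x side, so A = (-22.30, 0.000). The tangent condition forces EA to be normal to QA, so E = A + (0, -5.3) = (-22.30, -5.300). On A1, A sits at bearing 90° from E; a 76° counterclockwise sweep puts P at bearing 166°, so P = E + 5.3·(cos 166°, sin 166°) = (-27.44, -4.018). Since A1 is tangent to PS there, EP ⟂ PS, so PS runs along (−sin 166°, cos 166°); with |PS| = 38.7, S = (-36.80, -41.57). Then |QS| = |S − Q| = 55.52.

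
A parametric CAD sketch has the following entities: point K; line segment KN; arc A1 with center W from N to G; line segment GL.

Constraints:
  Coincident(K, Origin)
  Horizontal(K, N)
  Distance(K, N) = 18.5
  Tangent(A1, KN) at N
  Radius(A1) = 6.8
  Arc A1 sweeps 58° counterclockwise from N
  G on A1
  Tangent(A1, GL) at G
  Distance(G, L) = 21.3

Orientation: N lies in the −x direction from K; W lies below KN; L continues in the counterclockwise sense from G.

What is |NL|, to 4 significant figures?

27.25

On A1, N sits at bearing 90° from W; a 58° counterclockwise sweep puts G at bearing 148°, so G = W + 6.8·(cos 148°, sin 148°) = (-24.27, -3.197). A1 meets GL tangentially, so WG is at right angles to GL, so GL runs along (−sin 148°, cos 148°); with |GL| = 21.3, L = (-35.55, -21.26). Then |NL| = |L − N| = 27.25.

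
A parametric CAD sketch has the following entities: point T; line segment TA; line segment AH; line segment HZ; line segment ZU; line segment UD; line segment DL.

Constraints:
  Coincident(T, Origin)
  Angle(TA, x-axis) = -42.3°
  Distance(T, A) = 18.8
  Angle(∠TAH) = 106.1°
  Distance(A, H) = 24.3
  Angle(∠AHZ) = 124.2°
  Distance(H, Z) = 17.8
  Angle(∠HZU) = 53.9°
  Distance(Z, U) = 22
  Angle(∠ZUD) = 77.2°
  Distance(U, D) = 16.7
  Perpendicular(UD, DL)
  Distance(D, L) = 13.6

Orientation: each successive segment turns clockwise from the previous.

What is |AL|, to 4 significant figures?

29.74

∠ZUD = 77.2° gives UD at -40.90° from the x-axis; with |UD| = 16.7, D = (8.535, -28.46). UD ⟂ DL, so DL runs at -130.9°; with |DL| = 13.6, L = (-0.3698, -38.74). Then |AL| = |L − A| = 29.74.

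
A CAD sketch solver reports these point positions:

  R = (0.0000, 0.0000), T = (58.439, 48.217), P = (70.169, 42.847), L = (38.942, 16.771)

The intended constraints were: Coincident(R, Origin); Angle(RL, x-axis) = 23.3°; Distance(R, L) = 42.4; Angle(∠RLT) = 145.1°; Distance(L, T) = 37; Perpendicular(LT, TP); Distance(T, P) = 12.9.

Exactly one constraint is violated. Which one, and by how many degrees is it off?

Perpendicular(LT, TP) — off by 7.20°.

R = (0.00, 0.00) ✓; RL at 23.30° ✓; |RL| = 42.40 ✓; ∠RLT = 145.1° ✓; |LT| = 37.00 ✓; ∠(LT, TP) = 82.80° ✗; |TP| = 12.90 ✓.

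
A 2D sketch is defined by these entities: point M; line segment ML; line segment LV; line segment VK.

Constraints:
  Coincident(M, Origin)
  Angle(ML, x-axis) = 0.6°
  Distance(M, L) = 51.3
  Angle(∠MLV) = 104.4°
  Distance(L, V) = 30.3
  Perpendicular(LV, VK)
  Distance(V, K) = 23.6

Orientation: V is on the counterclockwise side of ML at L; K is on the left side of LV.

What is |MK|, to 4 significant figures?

50.34

∠MLV = 104.4°, so LV runs at 0.6° + (180° − 104.4°) = 76.20° from the x-axis; with |LV| = 30.3, V = L + 30.3·(cos 76.20°, sin 76.20°) = (58.52, 29.96). LV ⟂ VK; with |VK| = 23.6 on the left of LV, K = V + 23.6·(-0.9711, 0.2385) = (35.61, 35.59). Then |MK| = |K − M| = 50.34.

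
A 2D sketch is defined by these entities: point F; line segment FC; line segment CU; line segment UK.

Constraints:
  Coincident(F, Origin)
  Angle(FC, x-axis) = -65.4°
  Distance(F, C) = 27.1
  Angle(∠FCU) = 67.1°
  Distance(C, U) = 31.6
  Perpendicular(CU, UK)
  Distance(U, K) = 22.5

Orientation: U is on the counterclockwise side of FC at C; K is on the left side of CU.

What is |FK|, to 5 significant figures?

21.198

F is at the origin; FC runs at -65.4° with length 27.1, so C = 27.1·(cos -65.4°, sin -65.4°) = (11.281, -24.640). ∠FCU = 67.1°, so CU runs at -65.4° + (180° − 67.1°) = 47.500° from the x-axis; with |CU| = 31.6, U = C + 31.6·(cos 47.500°, sin 47.500°) = (32.630, -1.3423). CU is perpendicular to UK; with |UK| = 22.5 on the left of CU, K = U + 22.5·(-0.73728, 0.67559) = (16.041, 13.858). Then |FK| = |K − F| = 21.198.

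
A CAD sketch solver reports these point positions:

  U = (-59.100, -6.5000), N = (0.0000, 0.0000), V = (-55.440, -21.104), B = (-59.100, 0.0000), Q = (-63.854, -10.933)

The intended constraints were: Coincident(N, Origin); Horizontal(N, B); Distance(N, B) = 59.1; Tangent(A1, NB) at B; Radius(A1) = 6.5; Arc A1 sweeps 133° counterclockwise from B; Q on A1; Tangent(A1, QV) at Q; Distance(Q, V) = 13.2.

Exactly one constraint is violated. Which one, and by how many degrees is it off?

Tangent(A1, QV) at Q — off by 3.40°.

N = (0.00, 0.00) ✓; N.y = 0.00, B.y = 0.00 ✓; |NB| = 59.10 ✓; ∠(UB, BN) = 90.00° ✓; |UB| = 6.500 ✓; bearing(U→Q) − bearing(U→B) = 133.0° ✓; |UQ| = 6.500 ✓; ∠(UQ, QV) = 93.40° ✗; |QV| = 13.20 ✓.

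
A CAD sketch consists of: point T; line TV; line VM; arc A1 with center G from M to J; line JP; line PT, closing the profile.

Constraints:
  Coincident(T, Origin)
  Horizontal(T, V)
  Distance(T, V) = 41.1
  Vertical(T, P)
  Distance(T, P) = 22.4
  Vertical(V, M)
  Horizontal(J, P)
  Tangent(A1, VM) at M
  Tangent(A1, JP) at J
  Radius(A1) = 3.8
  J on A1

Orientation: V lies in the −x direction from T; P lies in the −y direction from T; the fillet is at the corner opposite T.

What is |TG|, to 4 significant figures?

41.68

T is at the origin; T and V share the same y with |TV| = 41.1 and V on the −x side, so V = (-41.10, 0.000). TP is vertical with |TP| = 22.4 and P on the −y side, so P = (0.000, -22.40). The virtual corner opposite T is at (-41.10, -22.40). The tangent condition forces GM to be normal to VM and since A1 is tangent to JP there, GJ ⟂ JP, with radius 3.8, so the center G sits 3.8 in from both sides at G = (-37.30, -18.60). Then |TG| = |G − T| = 41.68.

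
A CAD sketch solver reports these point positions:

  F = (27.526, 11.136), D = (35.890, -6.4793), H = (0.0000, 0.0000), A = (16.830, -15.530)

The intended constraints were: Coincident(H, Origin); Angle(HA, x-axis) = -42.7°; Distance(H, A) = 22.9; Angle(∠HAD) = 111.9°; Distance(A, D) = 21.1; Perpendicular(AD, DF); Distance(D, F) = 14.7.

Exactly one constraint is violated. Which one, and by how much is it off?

Distance(D, F) = 14.7 — off by 4.80.

H = (0.00, 0.00) ✓; HA at -42.70° ✓; |HA| = 22.90 ✓; ∠HAD = 111.9° ✓; |AD| = 21.10 ✓; ∠(AD, DF) = 90.00° ✓; |DF| = 19.50 ✗.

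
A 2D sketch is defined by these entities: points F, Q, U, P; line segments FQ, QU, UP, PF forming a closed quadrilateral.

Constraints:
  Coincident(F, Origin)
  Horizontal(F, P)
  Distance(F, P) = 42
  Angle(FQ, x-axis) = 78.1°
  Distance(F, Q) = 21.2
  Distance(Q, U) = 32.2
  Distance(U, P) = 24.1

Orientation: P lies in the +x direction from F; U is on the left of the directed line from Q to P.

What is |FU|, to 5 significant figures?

43.350

Checks: |QU| = 32.20 ✓; |UP| = 24.10 ✓.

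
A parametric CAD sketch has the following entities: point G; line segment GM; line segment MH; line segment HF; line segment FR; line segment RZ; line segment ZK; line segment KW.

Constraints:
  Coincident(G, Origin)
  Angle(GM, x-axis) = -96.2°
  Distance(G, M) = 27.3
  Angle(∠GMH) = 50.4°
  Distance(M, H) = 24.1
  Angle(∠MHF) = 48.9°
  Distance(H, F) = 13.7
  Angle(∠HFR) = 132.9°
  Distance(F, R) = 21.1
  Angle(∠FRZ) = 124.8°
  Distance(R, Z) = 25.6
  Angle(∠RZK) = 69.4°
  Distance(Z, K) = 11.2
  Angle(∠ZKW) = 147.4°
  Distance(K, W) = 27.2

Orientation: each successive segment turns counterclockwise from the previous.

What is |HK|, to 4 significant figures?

36.83

G is at the origin; GM runs at -96.2° with length 27.3, so M = (-2.948, -27.14). ∠GMH = 50.4° gives MH at 33.40° from the x-axis; with |MH| = 24.1, H = (17.17, -13.87). ∠MHF = 48.9° gives HF at 164.5° from the x-axis; with |HF| = 13.7, F = (3.970, -10.21). ∠HFR = 132.9° gives FR at -148.4° from the x-axis; with |FR| = 21.1, R = (-14.00, -21.27). ∠FRZ = 124.8° gives RZ at -93.20° from the x-axis; with |RZ| = 25.6, Z = (-15.43, -46.83). ∠RZK = 69.4° gives ZK at 17.40° from the x-axis; with |ZK| = 11.2, K = (-4.743, -43.48). Then |HK| = |K − H| = 36.83.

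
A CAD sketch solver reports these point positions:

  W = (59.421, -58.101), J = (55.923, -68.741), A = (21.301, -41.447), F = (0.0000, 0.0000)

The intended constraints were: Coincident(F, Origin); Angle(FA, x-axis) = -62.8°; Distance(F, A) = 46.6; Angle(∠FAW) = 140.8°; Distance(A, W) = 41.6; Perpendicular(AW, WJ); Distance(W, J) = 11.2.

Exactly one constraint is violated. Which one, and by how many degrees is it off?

Perpendicular(AW, WJ) — off by 5.40°.

F = (0.00, 0.00) ✓; FA at -62.80° ✓; |FA| = 46.60 ✓; ∠FAW = 140.8° ✓; |AW| = 41.60 ✓; ∠(AW, WJ) = 84.60° ✗; |WJ| = 11.20 ✓.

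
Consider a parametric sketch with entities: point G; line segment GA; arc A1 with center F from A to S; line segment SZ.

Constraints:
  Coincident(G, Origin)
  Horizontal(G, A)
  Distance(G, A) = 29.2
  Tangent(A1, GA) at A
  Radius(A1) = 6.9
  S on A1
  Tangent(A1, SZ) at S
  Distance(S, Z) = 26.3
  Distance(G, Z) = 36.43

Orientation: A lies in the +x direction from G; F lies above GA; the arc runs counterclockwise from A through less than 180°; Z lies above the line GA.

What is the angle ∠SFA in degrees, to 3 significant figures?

129°

G is at the origin; GA is horizontal with |GA| = 29.2 and A on the +x side, so A = (29.2, 0.00). A1 meets GA tangentially, so FA is at right angles to GA, so F = A + (0, 6.9) = (29.2, 6.90). Since FS ⟂ SZ (tangency), |FZ| = √(6.9² + 26.3²) = 27.2 regardless of where S sits on A1. So Z lies on both circle(G, 36.43) and circle(F, 27.2); the above-GA intersection is Z = (18.0, 31.7). S is the foot of the tangent from Z: S = (34.6, 11.2).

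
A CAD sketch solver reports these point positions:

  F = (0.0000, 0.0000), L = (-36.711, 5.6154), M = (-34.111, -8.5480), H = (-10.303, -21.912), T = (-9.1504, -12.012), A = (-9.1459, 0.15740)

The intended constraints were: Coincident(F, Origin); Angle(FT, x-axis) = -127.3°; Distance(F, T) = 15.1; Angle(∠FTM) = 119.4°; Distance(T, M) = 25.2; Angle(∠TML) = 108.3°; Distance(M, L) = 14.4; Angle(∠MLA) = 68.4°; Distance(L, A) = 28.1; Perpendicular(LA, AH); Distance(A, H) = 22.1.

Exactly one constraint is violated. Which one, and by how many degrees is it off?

Perpendicular(LA, AH) — off by 8.20°.

F = (0.00, 0.00) ✓; FT at -127.3° ✓; |FT| = 15.10 ✓; ∠FTM = 119.4° ✓; |TM| = 25.20 ✓; ∠TML = 108.3° ✓; |ML| = 14.40 ✓; ∠MLA = 68.40° ✓; |LA| = 28.10 ✓; ∠(LA, AH) = 81.80° ✗; |AH| = 22.10 ✓.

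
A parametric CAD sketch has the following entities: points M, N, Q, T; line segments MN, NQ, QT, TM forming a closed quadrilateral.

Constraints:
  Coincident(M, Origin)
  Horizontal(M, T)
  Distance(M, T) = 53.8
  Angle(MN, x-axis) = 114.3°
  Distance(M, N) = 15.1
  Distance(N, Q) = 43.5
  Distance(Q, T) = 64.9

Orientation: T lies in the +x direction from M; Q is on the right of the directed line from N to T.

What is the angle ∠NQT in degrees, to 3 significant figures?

65.8°

Checks: |NQ| = 43.50 ✓; |QT| = 64.90 ✓.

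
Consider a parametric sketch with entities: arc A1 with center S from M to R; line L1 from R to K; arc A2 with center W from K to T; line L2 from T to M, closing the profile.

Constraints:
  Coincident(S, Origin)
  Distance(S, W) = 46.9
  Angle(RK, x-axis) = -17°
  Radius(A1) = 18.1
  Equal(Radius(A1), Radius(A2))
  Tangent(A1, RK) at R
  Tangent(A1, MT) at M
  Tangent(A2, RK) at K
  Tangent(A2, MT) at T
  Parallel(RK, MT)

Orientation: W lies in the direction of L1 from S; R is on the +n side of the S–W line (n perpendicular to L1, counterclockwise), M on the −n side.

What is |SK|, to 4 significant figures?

50.27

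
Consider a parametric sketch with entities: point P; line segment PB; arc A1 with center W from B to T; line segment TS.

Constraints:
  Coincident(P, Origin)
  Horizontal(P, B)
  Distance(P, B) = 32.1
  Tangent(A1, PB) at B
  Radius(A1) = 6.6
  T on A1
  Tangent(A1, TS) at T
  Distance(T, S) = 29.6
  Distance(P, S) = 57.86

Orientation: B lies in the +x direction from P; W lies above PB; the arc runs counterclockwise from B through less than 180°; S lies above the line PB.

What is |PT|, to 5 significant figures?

38.610

Checks: ∠(WB, BP) = 90.00° ✓; |WT| = 6.600 ✓; ∠(WT, TS) = 90.00° ✓; |TS| = 29.60 ✓; |PS| = 57.86 ✓.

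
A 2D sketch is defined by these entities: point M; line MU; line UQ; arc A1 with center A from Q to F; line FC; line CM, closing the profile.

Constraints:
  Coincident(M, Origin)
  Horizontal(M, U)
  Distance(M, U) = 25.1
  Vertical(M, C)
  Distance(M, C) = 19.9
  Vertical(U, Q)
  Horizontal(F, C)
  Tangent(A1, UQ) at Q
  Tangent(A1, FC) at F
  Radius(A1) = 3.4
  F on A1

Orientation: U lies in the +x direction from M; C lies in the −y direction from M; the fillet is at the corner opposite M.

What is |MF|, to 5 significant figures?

29.443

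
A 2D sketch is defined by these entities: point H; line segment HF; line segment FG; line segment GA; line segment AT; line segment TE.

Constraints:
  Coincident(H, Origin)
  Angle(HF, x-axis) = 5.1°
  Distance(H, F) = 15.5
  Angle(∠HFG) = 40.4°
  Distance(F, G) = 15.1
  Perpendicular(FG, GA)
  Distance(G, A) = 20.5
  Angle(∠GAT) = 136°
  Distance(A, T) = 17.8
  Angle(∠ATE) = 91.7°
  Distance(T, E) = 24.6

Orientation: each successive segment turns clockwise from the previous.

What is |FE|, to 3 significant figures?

22.8

H is at the origin; HF runs at 5.1° with length 15.5, so F = (15.4, 1.38). ∠HFG = 40.4° gives FG at -134° from the x-axis; with |FG| = 15.1, G = (4.85, -9.39). FG is perpendicular to GA, so GA runs at 136°; with |GA| = 20.5, A = (-9.77, 4.98). ∠GAT = 136.0° gives AT at 91.5° from the x-axis; with |AT| = 17.8, T = (-10.2, 22.8). ∠ATE = 91.7° gives TE at 3.20° from the x-axis; with |TE| = 24.6, E = (14.3, 24.1). Then |FE| = |E − F| = 22.8.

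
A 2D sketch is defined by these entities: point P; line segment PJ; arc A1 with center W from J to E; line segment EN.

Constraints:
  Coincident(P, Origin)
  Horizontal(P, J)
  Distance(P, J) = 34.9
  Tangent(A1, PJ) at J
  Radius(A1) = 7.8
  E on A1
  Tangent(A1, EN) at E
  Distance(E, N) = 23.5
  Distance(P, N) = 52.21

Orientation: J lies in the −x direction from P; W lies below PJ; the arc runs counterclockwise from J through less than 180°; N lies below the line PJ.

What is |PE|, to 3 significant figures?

43.5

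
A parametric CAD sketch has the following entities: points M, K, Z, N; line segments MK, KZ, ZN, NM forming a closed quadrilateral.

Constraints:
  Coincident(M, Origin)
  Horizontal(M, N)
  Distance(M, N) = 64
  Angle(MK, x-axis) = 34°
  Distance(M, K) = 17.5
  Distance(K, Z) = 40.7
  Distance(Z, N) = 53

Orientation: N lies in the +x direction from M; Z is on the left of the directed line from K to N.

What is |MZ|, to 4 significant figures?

57.04

Checks: |KZ| = 40.70 ✓; |ZN| = 53.00 ✓.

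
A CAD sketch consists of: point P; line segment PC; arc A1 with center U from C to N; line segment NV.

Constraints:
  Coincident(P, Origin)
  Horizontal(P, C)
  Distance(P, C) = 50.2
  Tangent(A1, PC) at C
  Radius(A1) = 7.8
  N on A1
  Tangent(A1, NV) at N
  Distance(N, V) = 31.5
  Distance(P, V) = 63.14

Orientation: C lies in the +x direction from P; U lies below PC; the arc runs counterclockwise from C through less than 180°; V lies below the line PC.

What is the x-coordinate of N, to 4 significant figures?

42.55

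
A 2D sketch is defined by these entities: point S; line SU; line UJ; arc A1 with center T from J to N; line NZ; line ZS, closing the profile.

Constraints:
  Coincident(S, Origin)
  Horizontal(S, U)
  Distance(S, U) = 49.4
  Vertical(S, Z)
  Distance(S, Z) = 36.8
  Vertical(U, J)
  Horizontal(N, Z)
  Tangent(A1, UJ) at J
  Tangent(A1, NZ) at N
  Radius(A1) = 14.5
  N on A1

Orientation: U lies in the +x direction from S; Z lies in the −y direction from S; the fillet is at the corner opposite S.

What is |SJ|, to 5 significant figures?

54.200

The virtual corner opposite S is at (49.400, -36.800). The tangent condition forces TJ to be normal to UJ and A1 meets NZ tangentially, so TN is at right angles to NZ, with radius 14.5, so the center T sits 14.5 in from both sides at T = (34.900, -22.300). That places the tangent points at J = (49.400, -22.300) on UJ and N = (34.900, -36.800) on NZ. Then |SJ| = |J − S| = 54.200.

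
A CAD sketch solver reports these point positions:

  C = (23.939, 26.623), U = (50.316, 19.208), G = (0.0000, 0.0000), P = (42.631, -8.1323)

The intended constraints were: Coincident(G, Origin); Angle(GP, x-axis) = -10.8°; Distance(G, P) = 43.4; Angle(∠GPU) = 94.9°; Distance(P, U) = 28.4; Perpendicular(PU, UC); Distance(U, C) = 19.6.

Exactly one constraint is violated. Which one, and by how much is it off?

Distance(U, C) = 19.6 — off by 7.80.

G = (0.00, 0.00) ✓; GP at -10.80° ✓; |GP| = 43.40 ✓; ∠GPU = 94.90° ✓; |PU| = 28.40 ✓; ∠(PU, UC) = 90.00° ✓; |UC| = 27.40 ✗.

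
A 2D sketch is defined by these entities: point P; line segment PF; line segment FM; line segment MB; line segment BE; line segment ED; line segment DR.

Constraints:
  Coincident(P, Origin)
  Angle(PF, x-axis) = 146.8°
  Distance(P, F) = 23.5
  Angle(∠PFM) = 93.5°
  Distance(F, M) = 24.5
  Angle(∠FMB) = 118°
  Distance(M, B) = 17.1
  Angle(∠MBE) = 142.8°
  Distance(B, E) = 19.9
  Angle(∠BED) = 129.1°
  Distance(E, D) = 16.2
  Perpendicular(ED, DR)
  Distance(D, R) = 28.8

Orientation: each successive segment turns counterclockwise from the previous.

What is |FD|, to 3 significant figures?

45.5

∠MBE = 142.8° gives BE at -27.5° from the x-axis; with |BE| = 19.9, E = (-9.35, -31.4). ∠BED = 129.1° gives ED at 23.4° from the x-axis; with |ED| = 16.2, D = (5.52, -25.0). Then |FD| = |D − F| = 45.5.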